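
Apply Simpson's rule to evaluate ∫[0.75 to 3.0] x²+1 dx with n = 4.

f(x) = x²+1
a = 0.75, b = 3.0, n = 4
h = (b - a)/n = 0.562500

Simpson's rule: (h/3)[f(x₀) + 4f(x₁) + 2f(x₂) + ... + f(xₙ)]

x_0 = 0.7500, f(x_0) = 1.562500, coefficient = 1
x_1 = 1.3125, f(x_1) = 2.722656, coefficient = 4
x_2 = 1.8750, f(x_2) = 4.515625, coefficient = 2
x_3 = 2.4375, f(x_3) = 6.941406, coefficient = 4
x_4 = 3.0000, f(x_4) = 10.000000, coefficient = 1

I ≈ (0.562500/3) × 59.250000 = 11.109375
Exact value: 11.109375
Error: 0.000000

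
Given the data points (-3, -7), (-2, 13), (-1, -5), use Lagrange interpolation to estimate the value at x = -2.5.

Lagrange interpolation formula:
P(x) = Σ yᵢ × Lᵢ(x)
where Lᵢ(x) = Π_{j≠i} (x - xⱼ)/(xᵢ - xⱼ)

L_0(-2.5) = (-2.5 - (-2))/(-3 - (-2)) × (-2.5 - (-1))/(-3 - (-1)) = 0.375000
L_1(-2.5) = (-2.5 - (-3))/(-2 - (-3)) × (-2.5 - (-1))/(-2 - (-1)) = 0.750000
L_2(-2.5) = (-2.5 - (-3))/(-1 - (-3)) × (-2.5 - (-2))/(-1 - (-2)) = -0.125000

P(-2.5) = (-7)×L_0(-2.5) + 13×L_1(-2.5) + (-5)×L_2(-2.5)
P(-2.5) = 7.750000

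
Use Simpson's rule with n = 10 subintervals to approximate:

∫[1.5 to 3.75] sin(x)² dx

f(x) = sin(x)²
a = 1.5, b = 3.75, n = 10
h = (b - a)/n = 0.225000

Simpson's rule: (h/3)[f(x₀) + 4f(x₁) + 2f(x₂) + ... + f(xₙ)]

x_0 = 1.5000, f(x_0) = 0.994996, coefficient = 1
x_1 = 1.7250, f(x_1) = 0.976409, coefficient = 4
x_2 = 1.9500, f(x_2) = 0.862966, coefficient = 2
x_3 = 2.1750, f(x_3) = 0.677255, coefficient = 4
x_4 = 2.4000, f(x_4) = 0.456251, coefficient = 2
x_5 = 2.6250, f(x_5) = 0.243957, coefficient = 4
x_6 = 2.8500, f(x_6) = 0.082644, coefficient = 2
x_7 = 3.0750, f(x_7) = 0.004428, coefficient = 4
x_8 = 3.3000, f(x_8) = 0.024884, coefficient = 2
x_9 = 3.5250, f(x_9) = 0.139938, coefficient = 4
x_10 = 3.7500, f(x_10) = 0.326682, coefficient = 1

I ≈ (0.225000/3) × 12.343113 = 0.925734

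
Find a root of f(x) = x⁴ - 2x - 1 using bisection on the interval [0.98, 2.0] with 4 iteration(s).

f(x) = x⁴ - 2x - 1
Initial interval: [0.98, 2.0]

Iteration 1:
  c_1 = (0.980000 + 2.000000)/2 = 1.490000
  f(c_1) = f(1.490000) = 0.948844
  f(a) × f(c) < 0, new interval: [0.980000, 1.490000]
Iteration 2:
  c_2 = (0.980000 + 1.490000)/2 = 1.235000
  f(c_2) = f(1.235000) = -1.143689
  f(a) × f(c) ≥ 0, new interval: [1.235000, 1.490000]
Iteration 3:
  c_3 = (1.235000 + 1.490000)/2 = 1.362500
  f(c_3) = f(1.362500) = -0.278756
  f(a) × f(c) ≥ 0, new interval: [1.362500, 1.490000]
Iteration 4:
  c_4 = (1.362500 + 1.490000)/2 = 1.426250
  f(c_4) = f(1.426250) = 0.285425
  f(a) × f(c) < 0, new interval: [1.362500, 1.426250]

After 4 iteration(s), the approximation is c_4 = 1.426250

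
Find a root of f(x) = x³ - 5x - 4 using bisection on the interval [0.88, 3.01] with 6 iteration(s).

f(x) = x³ - 5x - 4
Initial interval: [0.88, 3.01]

Iteration 1:
  c_1 = (0.880000 + 3.010000)/2 = 1.945000
  f(c_1) = f(1.945000) = -6.367016
  f(a) × f(c) ≥ 0, new interval: [1.945000, 3.010000]
Iteration 2:
  c_2 = (1.945000 + 3.010000)/2 = 2.477500
  f(c_2) = f(2.477500) = -1.180590
  f(a) × f(c) ≥ 0, new interval: [2.477500, 3.010000]
Iteration 3:
  c_3 = (2.477500 + 3.010000)/2 = 2.743750
  f(c_3) = f(2.743750) = 2.936650
  f(a) × f(c) < 0, new interval: [2.477500, 2.743750]
Iteration 4:
  c_4 = (2.477500 + 2.743750)/2 = 2.610625
  f(c_4) = f(2.610625) = 0.739232
  f(a) × f(c) < 0, new interval: [2.477500, 2.610625]
Iteration 5:
  c_5 = (2.477500 + 2.610625)/2 = 2.544062
  f(c_5) = f(2.544062) = -0.254494
  f(a) × f(c) ≥ 0, new interval: [2.544062, 2.610625]
Iteration 6:
  c_6 = (2.544062 + 2.610625)/2 = 2.577344
  f(c_6) = f(2.577344) = 0.233805
  f(a) × f(c) < 0, new interval: [2.544062, 2.577344]

After 6 iteration(s), the approximation is c_6 = 2.577344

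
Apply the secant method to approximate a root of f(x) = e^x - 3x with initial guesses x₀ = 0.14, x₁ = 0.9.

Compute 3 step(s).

f(x) = e^x - 3x
x₀ = 0.14, x₁ = 0.9

Secant formula: x_{n+1} = x_n - f(x_n)(x_n - x_{n-1})/(f(x_n) - f(x_{n-1}))

Iteration 1:
  f(0.140000) = 0.730274
  f(0.900000) = -0.240397
  x_2 = 0.900000 - (-0.240397)×(0.900000 - 0.140000)/(-0.240397 - 0.730274)
       = 0.711778
Iteration 2:
  f(0.900000) = -0.240397
  f(0.711778) = -0.097723
  x_3 = 0.711778 - (-0.097723)×(0.711778 - 0.900000)/(-0.097723 - (-0.240397))
       = 0.582857
Iteration 3:
  f(0.711778) = -0.097723
  f(0.582857) = 0.042577
  x_4 = 0.582857 - 0.042577×(0.582857 - 0.711778)/(0.042577 - (-0.097723))
       = 0.621981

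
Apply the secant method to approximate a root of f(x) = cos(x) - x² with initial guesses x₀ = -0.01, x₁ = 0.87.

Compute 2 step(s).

f(x) = cos(x) - x²
x₀ = -0.01, x₁ = 0.87

Secant formula: x_{n+1} = x_n - f(x_n)(x_n - x_{n-1})/(f(x_n) - f(x_{n-1}))

Iteration 1:
  f(-0.010000) = 0.999850
  f(0.870000) = -0.112073
  x_2 = 0.870000 - (-0.112073)×(0.870000 - (-0.010000))/(-0.112073 - 0.999850)
       = 0.781303
Iteration 2:
  f(0.870000) = -0.112073
  f(0.781303) = 0.099563
  x_3 = 0.781303 - 0.099563×(0.781303 - 0.870000)/(0.099563 - (-0.112073))
       = 0.823030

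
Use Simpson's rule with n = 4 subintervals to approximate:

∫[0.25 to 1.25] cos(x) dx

f(x) = cos(x)
a = 0.25, b = 1.25, n = 4
h = (b - a)/n = 0.250000

Simpson's rule: (h/3)[f(x₀) + 4f(x₁) + 2f(x₂) + ... + f(xₙ)]

x_0 = 0.2500, f(x_0) = 0.968912, coefficient = 1
x_1 = 0.5000, f(x_1) = 0.877583, coefficient = 4
x_2 = 0.7500, f(x_2) = 0.731689, coefficient = 2
x_3 = 1.0000, f(x_3) = 0.540302, coefficient = 4
x_4 = 1.2500, f(x_4) = 0.315322, coefficient = 1

I ≈ (0.250000/3) × 8.419152 = 0.701596
Exact value: 0.701581
Error: 0.000015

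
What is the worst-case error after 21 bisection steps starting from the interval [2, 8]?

Bisection error bound: |error| ≤ (b-a)/2^n
|error| ≤ (8 - 2)/2^21 = 6/2^21
|error| ≤ 0.0000028610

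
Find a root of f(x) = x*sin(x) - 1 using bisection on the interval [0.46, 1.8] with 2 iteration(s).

f(x) = x*sin(x) - 1
Initial interval: [0.46, 1.8]

Iteration 1:
  c_1 = (0.460000 + 1.800000)/2 = 1.130000
  f(c_1) = f(1.130000) = 0.021986
  f(a) × f(c) < 0, new interval: [0.460000, 1.130000]
Iteration 2:
  c_2 = (0.460000 + 1.130000)/2 = 0.795000
  f(c_2) = f(0.795000) = -0.432478
  f(a) × f(c) ≥ 0, new interval: [0.795000, 1.130000]

After 2 iteration(s), the approximation is c_2 = 0.795000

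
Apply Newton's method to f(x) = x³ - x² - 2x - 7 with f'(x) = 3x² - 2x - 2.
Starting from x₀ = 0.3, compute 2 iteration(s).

f(x) = x³ - x² - 2x - 7
f'(x) = 3x² - 2x - 2
x₀ = 0.3

Newton-Raphson formula: x_{n+1} = x_n - f(x_n)/f'(x_n)

Iteration 1:
  f(0.300000) = -7.663000
  f'(0.300000) = -2.330000
  x_1 = 0.300000 - (-7.663000)/(-2.330000) = -2.988841
Iteration 2:
  f(-2.988841) = -36.655321
  f'(-2.988841) = 30.777198
  x_2 = -2.988841 - (-36.655321)/30.777198 = -1.797852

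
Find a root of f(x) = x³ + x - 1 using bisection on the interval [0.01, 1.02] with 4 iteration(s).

f(x) = x³ + x - 1
Initial interval: [0.01, 1.02]

Iteration 1:
  c_1 = (0.010000 + 1.020000)/2 = 0.515000
  f(c_1) = f(0.515000) = -0.348409
  f(a) × f(c) ≥ 0, new interval: [0.515000, 1.020000]
Iteration 2:
  c_2 = (0.515000 + 1.020000)/2 = 0.767500
  f(c_2) = f(0.767500) = 0.219601
  f(a) × f(c) < 0, new interval: [0.515000, 0.767500]
Iteration 3:
  c_3 = (0.515000 + 0.767500)/2 = 0.641250
  f(c_3) = f(0.641250) = -0.095067
  f(a) × f(c) ≥ 0, new interval: [0.641250, 0.767500]
Iteration 4:
  c_4 = (0.641250 + 0.767500)/2 = 0.704375
  f(c_4) = f(0.704375) = 0.053847
  f(a) × f(c) < 0, new interval: [0.641250, 0.704375]

After 4 iteration(s), the approximation is c_4 = 0.704375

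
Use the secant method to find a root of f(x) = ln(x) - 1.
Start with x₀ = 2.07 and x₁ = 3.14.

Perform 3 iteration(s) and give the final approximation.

f(x) = ln(x) - 1
x₀ = 2.07, x₁ = 3.14

Secant formula: x_{n+1} = x_n - f(x_n)(x_n - x_{n-1})/(f(x_n) - f(x_{n-1}))

Iteration 1:
  f(2.070000) = -0.272451
  f(3.140000) = 0.144223
  x_2 = 3.140000 - 0.144223×(3.140000 - 2.070000)/(0.144223 - (-0.272451))
       = 2.769643
Iteration 2:
  f(3.140000) = 0.144223
  f(2.769643) = 0.018718
  x_3 = 2.769643 - 0.018718×(2.769643 - 3.140000)/(0.018718 - 0.144223)
       = 2.714406
Iteration 3:
  f(2.769643) = 0.018718
  f(2.714406) = -0.001427
  x_4 = 2.714406 - (-0.001427)×(2.714406 - 2.769643)/(-0.001427 - 0.018718)
       = 2.718318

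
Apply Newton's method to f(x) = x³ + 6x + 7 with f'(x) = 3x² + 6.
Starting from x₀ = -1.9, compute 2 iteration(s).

f(x) = x³ + 6x + 7
f'(x) = 3x² + 6
x₀ = -1.9

Newton-Raphson formula: x_{n+1} = x_n - f(x_n)/f'(x_n)

Iteration 1:
  f(-1.900000) = -11.259000
  f'(-1.900000) = 16.830000
  x_1 = -1.900000 - (-11.259000)/16.830000 = -1.231016
Iteration 2:
  f(-1.231016) = -2.251579
  f'(-1.231016) = 10.546201
  x_2 = -1.231016 - (-2.251579)/10.546201 = -1.017519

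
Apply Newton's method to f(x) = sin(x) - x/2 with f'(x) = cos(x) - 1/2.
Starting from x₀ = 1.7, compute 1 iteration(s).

f(x) = sin(x) - x/2
f'(x) = cos(x) - 1/2
x₀ = 1.7

Newton-Raphson formula: x_{n+1} = x_n - f(x_n)/f'(x_n)

Iteration 1:
  f(1.700000) = 0.141665
  f'(1.700000) = -0.628844
  x_1 = 1.700000 - 0.141665/(-0.628844) = 1.925278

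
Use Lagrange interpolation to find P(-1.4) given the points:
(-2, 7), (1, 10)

Lagrange interpolation formula:
P(x) = Σ yᵢ × Lᵢ(x)
where Lᵢ(x) = Π_{j≠i} (x - xⱼ)/(xᵢ - xⱼ)

L_0(-1.4) = (-1.4 - 1)/(-2 - 1) = 0.800000
L_1(-1.4) = (-1.4 - (-2))/(1 - (-2)) = 0.200000

P(-1.4) = 7×L_0(-1.4) + 10×L_1(-1.4)
P(-1.4) = 7.600000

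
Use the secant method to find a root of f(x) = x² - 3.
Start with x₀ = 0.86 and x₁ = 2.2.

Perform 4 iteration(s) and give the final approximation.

f(x) = x² - 3
x₀ = 0.86, x₁ = 2.2

Secant formula: x_{n+1} = x_n - f(x_n)(x_n - x_{n-1})/(f(x_n) - f(x_{n-1}))

Iteration 1:
  f(0.860000) = -2.260400
  f(2.200000) = 1.840000
  x_2 = 2.200000 - 1.840000×(2.200000 - 0.860000)/(1.840000 - (-2.260400))
       = 1.598693
Iteration 2:
  f(2.200000) = 1.840000
  f(1.598693) = -0.444181
  x_3 = 1.598693 - (-0.444181)×(1.598693 - 2.200000)/(-0.444181 - 1.840000)
       = 1.715623
Iteration 3:
  f(1.598693) = -0.444181
  f(1.715623) = -0.056638
  x_4 = 1.715623 - (-0.056638)×(1.715623 - 1.598693)/(-0.056638 - (-0.444181))
       = 1.732712
Iteration 4:
  f(1.715623) = -0.056638
  f(1.732712) = 0.002290
  x_5 = 1.732712 - 0.002290×(1.732712 - 1.715623)/(0.002290 - (-0.056638))
       = 1.732048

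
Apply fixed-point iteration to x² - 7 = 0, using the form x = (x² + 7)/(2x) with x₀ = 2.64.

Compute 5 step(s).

Equation: x² - 7 = 0
Fixed-point form: x = (x² + 7)/(2x)
x₀ = 2.64

x_1 = g(2.640000) = 2.645758
x_2 = g(2.645758) = 2.645751
x_3 = g(2.645751) = 2.645751
x_4 = g(2.645751) = 2.645751
x_5 = g(2.645751) = 2.645751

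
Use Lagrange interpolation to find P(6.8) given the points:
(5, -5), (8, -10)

Lagrange interpolation formula:
P(x) = Σ yᵢ × Lᵢ(x)
where Lᵢ(x) = Π_{j≠i} (x - xⱼ)/(xᵢ - xⱼ)

L_0(6.8) = (6.8 - 8)/(5 - 8) = 0.400000
L_1(6.8) = (6.8 - 5)/(8 - 5) = 0.600000

P(6.8) = (-5)×L_0(6.8) + (-10)×L_1(6.8)
P(6.8) = -8.000000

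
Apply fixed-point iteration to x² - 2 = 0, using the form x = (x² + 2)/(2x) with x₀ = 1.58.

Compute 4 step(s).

Equation: x² - 2 = 0
Fixed-point form: x = (x² + 2)/(2x)
x₀ = 1.58

x_1 = g(1.580000) = 1.422911
x_2 = g(1.422911) = 1.414240
x_3 = g(1.414240) = 1.414214
x_4 = g(1.414214) = 1.414214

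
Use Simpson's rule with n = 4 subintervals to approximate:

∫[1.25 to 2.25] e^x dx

f(x) = e^x
a = 1.25, b = 2.25, n = 4
h = (b - a)/n = 0.250000

Simpson's rule: (h/3)[f(x₀) + 4f(x₁) + 2f(x₂) + ... + f(xₙ)]

x_0 = 1.2500, f(x_0) = 3.490343, coefficient = 1
x_1 = 1.5000, f(x_1) = 4.481689, coefficient = 4
x_2 = 1.7500, f(x_2) = 5.754603, coefficient = 2
x_3 = 2.0000, f(x_3) = 7.389056, coefficient = 4
x_4 = 2.2500, f(x_4) = 9.487736, coefficient = 1

I ≈ (0.250000/3) × 71.970265 = 5.997522
Exact value: 5.997393
Error: 0.000129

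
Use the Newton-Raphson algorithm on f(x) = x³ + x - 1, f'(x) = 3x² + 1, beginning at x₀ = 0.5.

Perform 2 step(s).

f(x) = x³ + x - 1
f'(x) = 3x² + 1
x₀ = 0.5

Newton-Raphson formula: x_{n+1} = x_n - f(x_n)/f'(x_n)

Iteration 1:
  f(0.500000) = -0.375000
  f'(0.500000) = 1.750000
  x_1 = 0.500000 - (-0.375000)/1.750000 = 0.714286
Iteration 2:
  f(0.714286) = 0.078717
  f'(0.714286) = 2.530612
  x_2 = 0.714286 - 0.078717/2.530612 = 0.683180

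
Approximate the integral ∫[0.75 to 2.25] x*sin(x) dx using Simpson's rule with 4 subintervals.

f(x) = x*sin(x)
a = 0.75, b = 2.25, n = 4
h = (b - a)/n = 0.375000

Simpson's rule: (h/3)[f(x₀) + 4f(x₁) + 2f(x₂) + ... + f(xₙ)]

x_0 = 0.7500, f(x_0) = 0.511229, coefficient = 1
x_1 = 1.1250, f(x_1) = 1.015051, coefficient = 4
x_2 = 1.5000, f(x_2) = 1.496242, coefficient = 2
x_3 = 1.8750, f(x_3) = 1.788911, coefficient = 4
x_4 = 2.2500, f(x_4) = 1.750665, coefficient = 1

I ≈ (0.375000/3) × 16.470226 = 2.058778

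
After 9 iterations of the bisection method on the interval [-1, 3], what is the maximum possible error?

Bisection error bound: |error| ≤ (b-a)/2^n
|error| ≤ (3 - (-1))/2^9 = 4/2^9
|error| ≤ 0.0078125000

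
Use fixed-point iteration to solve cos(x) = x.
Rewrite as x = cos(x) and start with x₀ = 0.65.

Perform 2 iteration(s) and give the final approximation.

Equation: cos(x) = x
Fixed-point form: x = cos(x)
x₀ = 0.65

x_1 = g(0.650000) = 0.796084
x_2 = g(0.796084) = 0.699511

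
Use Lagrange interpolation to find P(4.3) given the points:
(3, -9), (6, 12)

Lagrange interpolation formula:
P(x) = Σ yᵢ × Lᵢ(x)
where Lᵢ(x) = Π_{j≠i} (x - xⱼ)/(xᵢ - xⱼ)

L_0(4.3) = (4.3 - 6)/(3 - 6) = 0.566667
L_1(4.3) = (4.3 - 3)/(6 - 3) = 0.433333

P(4.3) = (-9)×L_0(4.3) + 12×L_1(4.3)
P(4.3) = 0.100000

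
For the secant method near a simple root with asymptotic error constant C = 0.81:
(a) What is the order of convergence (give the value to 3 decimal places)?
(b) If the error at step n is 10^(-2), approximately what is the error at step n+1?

(a) Secant method has superlinear convergence with order φ = (1+√5)/2 ≈ 1.618.
    This means |e_{n+1}| ≈ C|e_n|^1.618.

(b) With |e_n| = 10^(-2) and C = 0.81:
    |e_{n+1}| ≈ 0.81 × (10^(-2))^1.618 = 0.81 × 10^(-3.24)

(a) ≈ 1.618 (golden ratio); (b) |e_{n+1}| ≈ 4.703e-04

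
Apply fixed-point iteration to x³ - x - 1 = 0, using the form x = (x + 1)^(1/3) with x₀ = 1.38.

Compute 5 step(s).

Equation: x³ - x - 1 = 0
Fixed-point form: x = (x + 1)^(1/3)
x₀ = 1.38

x_1 = g(1.380000) = 1.335136
x_2 = g(1.335136) = 1.326694
x_3 = g(1.326694) = 1.325093
x_4 = g(1.325093) = 1.324789
x_5 = g(1.324789) = 1.324731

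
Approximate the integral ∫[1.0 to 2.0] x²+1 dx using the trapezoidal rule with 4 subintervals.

f(x) = x²+1
a = 1.0, b = 2.0, n = 4
h = (b - a)/n = 0.250000

Trapezoidal rule: (h/2)[f(x₀) + 2f(x₁) + 2f(x₂) + ... + f(xₙ)]

x_0 = 1.0000, f(x_0) = 2.000000, coefficient = 1
x_1 = 1.2500, f(x_1) = 2.562500, coefficient = 2
x_2 = 1.5000, f(x_2) = 3.250000, coefficient = 2
x_3 = 1.7500, f(x_3) = 4.062500, coefficient = 2
x_4 = 2.0000, f(x_4) = 5.000000, coefficient = 1

I ≈ (0.250000/2) × 26.750000 = 3.343750
Exact value: 3.333333
Error: 0.010417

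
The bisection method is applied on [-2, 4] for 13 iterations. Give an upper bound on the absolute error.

Bisection error bound: |error| ≤ (b-a)/2^n
|error| ≤ (4 - (-2))/2^13 = 6/2^13
|error| ≤ 0.0007324219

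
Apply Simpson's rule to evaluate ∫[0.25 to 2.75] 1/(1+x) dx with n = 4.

f(x) = 1/(1+x)
a = 0.25, b = 2.75, n = 4
h = (b - a)/n = 0.625000

Simpson's rule: (h/3)[f(x₀) + 4f(x₁) + 2f(x₂) + ... + f(xₙ)]

x_0 = 0.2500, f(x_0) = 0.800000, coefficient = 1
x_1 = 0.8750, f(x_1) = 0.533333, coefficient = 4
x_2 = 1.5000, f(x_2) = 0.400000, coefficient = 2
x_3 = 2.1250, f(x_3) = 0.320000, coefficient = 4
x_4 = 2.7500, f(x_4) = 0.266667, coefficient = 1

I ≈ (0.625000/3) × 5.280000 = 1.100000
Exact value: 1.098612
Error: 0.001388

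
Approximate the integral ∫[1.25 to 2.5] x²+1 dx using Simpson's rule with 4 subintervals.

f(x) = x²+1
a = 1.25, b = 2.5, n = 4
h = (b - a)/n = 0.312500

Simpson's rule: (h/3)[f(x₀) + 4f(x₁) + 2f(x₂) + ... + f(xₙ)]

x_0 = 1.2500, f(x_0) = 2.562500, coefficient = 1
x_1 = 1.5625, f(x_1) = 3.441406, coefficient = 4
x_2 = 1.8750, f(x_2) = 4.515625, coefficient = 2
x_3 = 2.1875, f(x_3) = 5.785156, coefficient = 4
x_4 = 2.5000, f(x_4) = 7.250000, coefficient = 1

I ≈ (0.312500/3) × 55.750000 = 5.807292
Exact value: 5.807292
Error: 0.000000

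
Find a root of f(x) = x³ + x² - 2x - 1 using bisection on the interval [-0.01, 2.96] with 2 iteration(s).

f(x) = x³ + x² - 2x - 1
Initial interval: [-0.01, 2.96]

Iteration 1:
  c_1 = (-0.010000 + 2.960000)/2 = 1.475000
  f(c_1) = f(1.475000) = 1.434672
  f(a) × f(c) < 0, new interval: [-0.010000, 1.475000]
Iteration 2:
  c_2 = (-0.010000 + 1.475000)/2 = 0.732500
  f(c_2) = f(0.732500) = -1.535416
  f(a) × f(c) ≥ 0, new interval: [0.732500, 1.475000]

After 2 iteration(s), the approximation is c_2 = 0.732500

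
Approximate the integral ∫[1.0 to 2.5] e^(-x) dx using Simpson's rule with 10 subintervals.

f(x) = e^(-x)
a = 1.0, b = 2.5, n = 10
h = (b - a)/n = 0.150000

Simpson's rule: (h/3)[f(x₀) + 4f(x₁) + 2f(x₂) + ... + f(xₙ)]

x_0 = 1.0000, f(x_0) = 0.367879, coefficient = 1
x_1 = 1.1500, f(x_1) = 0.316637, coefficient = 4
x_2 = 1.3000, f(x_2) = 0.272532, coefficient = 2
x_3 = 1.4500, f(x_3) = 0.234570, coefficient = 4
x_4 = 1.6000, f(x_4) = 0.201897, coefficient = 2
x_5 = 1.7500, f(x_5) = 0.173774, coefficient = 4
x_6 = 1.9000, f(x_6) = 0.149569, coefficient = 2
x_7 = 2.0500, f(x_7) = 0.128735, coefficient = 4
x_8 = 2.2000, f(x_8) = 0.110803, coefficient = 2
x_9 = 2.3500, f(x_9) = 0.095369, coefficient = 4
x_10 = 2.5000, f(x_10) = 0.082085, coefficient = 1

I ≈ (0.150000/3) × 5.715905 = 0.285795
Exact value: 0.285794
Error: 0.000001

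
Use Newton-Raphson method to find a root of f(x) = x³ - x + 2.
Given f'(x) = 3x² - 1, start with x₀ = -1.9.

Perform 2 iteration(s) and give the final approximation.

f(x) = x³ - x + 2
f'(x) = 3x² - 1
x₀ = -1.9

Newton-Raphson formula: x_{n+1} = x_n - f(x_n)/f'(x_n)

Iteration 1:
  f(-1.900000) = -2.959000
  f'(-1.900000) = 9.830000
  x_1 = -1.900000 - (-2.959000)/9.830000 = -1.598983
Iteration 2:
  f(-1.598983) = -0.489209
  f'(-1.598983) = 6.670237
  x_2 = -1.598983 - (-0.489209)/6.670237 = -1.525641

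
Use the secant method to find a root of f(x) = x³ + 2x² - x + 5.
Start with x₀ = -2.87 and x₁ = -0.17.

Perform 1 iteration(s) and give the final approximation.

f(x) = x³ + 2x² - x + 5
x₀ = -2.87, x₁ = -0.17

Secant formula: x_{n+1} = x_n - f(x_n)(x_n - x_{n-1})/(f(x_n) - f(x_{n-1}))

Iteration 1:
  f(-2.870000) = 0.703897
  f(-0.170000) = 5.222887
  x_2 = -0.170000 - 5.222887×(-0.170000 - (-2.870000))/(5.222887 - 0.703897)
       = -3.290563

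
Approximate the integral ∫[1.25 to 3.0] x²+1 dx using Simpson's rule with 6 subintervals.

f(x) = x²+1
a = 1.25, b = 3.0, n = 6
h = (b - a)/n = 0.291667

Simpson's rule: (h/3)[f(x₀) + 4f(x₁) + 2f(x₂) + ... + f(xₙ)]

x_0 = 1.2500, f(x_0) = 2.562500, coefficient = 1
x_1 = 1.5417, f(x_1) = 3.376736, coefficient = 4
x_2 = 1.8333, f(x_2) = 4.361111, coefficient = 2
x_3 = 2.1250, f(x_3) = 5.515625, coefficient = 4
x_4 = 2.4167, f(x_4) = 6.840278, coefficient = 2
x_5 = 2.7083, f(x_5) = 8.335069, coefficient = 4
x_6 = 3.0000, f(x_6) = 10.000000, coefficient = 1

I ≈ (0.291667/3) × 103.875000 = 10.098958
Exact value: 10.098958
Error: 0.000000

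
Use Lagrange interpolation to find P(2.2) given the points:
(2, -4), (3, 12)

Lagrange interpolation formula:
P(x) = Σ yᵢ × Lᵢ(x)
where Lᵢ(x) = Π_{j≠i} (x - xⱼ)/(xᵢ - xⱼ)

L_0(2.2) = (2.2 - 3)/(2 - 3) = 0.800000
L_1(2.2) = (2.2 - 2)/(3 - 2) = 0.200000

P(2.2) = (-4)×L_0(2.2) + 12×L_1(2.2)
P(2.2) = -0.800000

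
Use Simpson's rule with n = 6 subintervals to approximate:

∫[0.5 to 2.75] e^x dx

f(x) = e^x
a = 0.5, b = 2.75, n = 6
h = (b - a)/n = 0.375000

Simpson's rule: (h/3)[f(x₀) + 4f(x₁) + 2f(x₂) + ... + f(xₙ)]

x_0 = 0.5000, f(x_0) = 1.648721, coefficient = 1
x_1 = 0.8750, f(x_1) = 2.398875, coefficient = 4
x_2 = 1.2500, f(x_2) = 3.490343, coefficient = 2
x_3 = 1.6250, f(x_3) = 5.078419, coefficient = 4
x_4 = 2.0000, f(x_4) = 7.389056, coefficient = 2
x_5 = 2.3750, f(x_5) = 10.751013, coefficient = 4
x_6 = 2.7500, f(x_6) = 15.642632, coefficient = 1

I ≈ (0.375000/3) × 111.963381 = 13.995423
Exact value: 13.993911
Error: 0.001512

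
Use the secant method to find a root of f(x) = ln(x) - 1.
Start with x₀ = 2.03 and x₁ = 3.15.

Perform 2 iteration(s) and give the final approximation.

f(x) = ln(x) - 1
x₀ = 2.03, x₁ = 3.15

Secant formula: x_{n+1} = x_n - f(x_n)(x_n - x_{n-1})/(f(x_n) - f(x_{n-1}))

Iteration 1:
  f(2.030000) = -0.291964
  f(3.150000) = 0.147402
  x_2 = 3.150000 - 0.147402×(3.150000 - 2.030000)/(0.147402 - (-0.291964))
       = 2.774253
Iteration 2:
  f(3.150000) = 0.147402
  f(2.774253) = 0.020381
  x_3 = 2.774253 - 0.020381×(2.774253 - 3.150000)/(0.020381 - 0.147402)
       = 2.713961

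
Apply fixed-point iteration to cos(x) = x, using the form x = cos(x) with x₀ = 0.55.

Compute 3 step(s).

Equation: cos(x) = x
Fixed-point form: x = cos(x)
x₀ = 0.55

x_1 = g(0.550000) = 0.852525
x_2 = g(0.852525) = 0.658084
x_3 = g(0.658084) = 0.791165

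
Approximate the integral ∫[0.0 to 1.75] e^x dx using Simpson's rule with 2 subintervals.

f(x) = e^x
a = 0.0, b = 1.75, n = 2
h = (b - a)/n = 0.875000

Simpson's rule: (h/3)[f(x₀) + 4f(x₁) + 2f(x₂) + ... + f(xₙ)]

x_0 = 0.0000, f(x_0) = 1.000000, coefficient = 1
x_1 = 0.8750, f(x_1) = 2.398875, coefficient = 4
x_2 = 1.7500, f(x_2) = 5.754603, coefficient = 1

I ≈ (0.875000/3) × 16.350104 = 4.768780
Exact value: 4.754603
Error: 0.014178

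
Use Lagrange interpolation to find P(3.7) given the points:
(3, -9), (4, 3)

Lagrange interpolation formula:
P(x) = Σ yᵢ × Lᵢ(x)
where Lᵢ(x) = Π_{j≠i} (x - xⱼ)/(xᵢ - xⱼ)

L_0(3.7) = (3.7 - 4)/(3 - 4) = 0.300000
L_1(3.7) = (3.7 - 3)/(4 - 3) = 0.700000

P(3.7) = (-9)×L_0(3.7) + 3×L_1(3.7)
P(3.7) = -0.600000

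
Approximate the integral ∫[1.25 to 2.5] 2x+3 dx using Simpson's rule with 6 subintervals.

f(x) = 2x+3
a = 1.25, b = 2.5, n = 6
h = (b - a)/n = 0.208333

Simpson's rule: (h/3)[f(x₀) + 4f(x₁) + 2f(x₂) + ... + f(xₙ)]

x_0 = 1.2500, f(x_0) = 5.500000, coefficient = 1
x_1 = 1.4583, f(x_1) = 5.916667, coefficient = 4
x_2 = 1.6667, f(x_2) = 6.333333, coefficient = 2
x_3 = 1.8750, f(x_3) = 6.750000, coefficient = 4
x_4 = 2.0833, f(x_4) = 7.166667, coefficient = 2
x_5 = 2.2917, f(x_5) = 7.583333, coefficient = 4
x_6 = 2.5000, f(x_6) = 8.000000, coefficient = 1

I ≈ (0.208333/3) × 121.500000 = 8.437500
Exact value: 8.437500
Error: 0.000000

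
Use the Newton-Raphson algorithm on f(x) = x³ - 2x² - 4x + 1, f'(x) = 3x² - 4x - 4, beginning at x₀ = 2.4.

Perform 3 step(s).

f(x) = x³ - 2x² - 4x + 1
f'(x) = 3x² - 4x - 4
x₀ = 2.4

Newton-Raphson formula: x_{n+1} = x_n - f(x_n)/f'(x_n)

Iteration 1:
  f(2.400000) = -6.296000
  f'(2.400000) = 3.680000
  x_1 = 2.400000 - (-6.296000)/3.680000 = 4.110870
Iteration 2:
  f(4.110870) = 20.228631
  f'(4.110870) = 30.254267
  x_2 = 4.110870 - 20.228631/30.254267 = 3.442249
Iteration 3:
  f(3.442249) = 4.320322
  f'(3.442249) = 17.778235
  x_3 = 3.442249 - 4.320322/17.778235 = 3.199237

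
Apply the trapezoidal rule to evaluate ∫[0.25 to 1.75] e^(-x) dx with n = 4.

f(x) = e^(-x)
a = 0.25, b = 1.75, n = 4
h = (b - a)/n = 0.375000

Trapezoidal rule: (h/2)[f(x₀) + 2f(x₁) + 2f(x₂) + ... + f(xₙ)]

x_0 = 0.2500, f(x_0) = 0.778801, coefficient = 1
x_1 = 0.6250, f(x_1) = 0.535261, coefficient = 2
x_2 = 1.0000, f(x_2) = 0.367879, coefficient = 2
x_3 = 1.3750, f(x_3) = 0.252840, coefficient = 2
x_4 = 1.7500, f(x_4) = 0.173774, coefficient = 1

I ≈ (0.375000/2) × 3.264536 = 0.612100
Exact value: 0.605027
Error: 0.007074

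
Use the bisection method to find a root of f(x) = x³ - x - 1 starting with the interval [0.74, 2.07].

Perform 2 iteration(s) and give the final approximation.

f(x) = x³ - x - 1
Initial interval: [0.74, 2.07]

Iteration 1:
  c_1 = (0.740000 + 2.070000)/2 = 1.405000
  f(c_1) = f(1.405000) = 0.368505
  f(a) × f(c) < 0, new interval: [0.740000, 1.405000]
Iteration 2:
  c_2 = (0.740000 + 1.405000)/2 = 1.072500
  f(c_2) = f(1.072500) = -0.838850
  f(a) × f(c) ≥ 0, new interval: [1.072500, 1.405000]

After 2 iteration(s), the approximation is c_2 = 1.072500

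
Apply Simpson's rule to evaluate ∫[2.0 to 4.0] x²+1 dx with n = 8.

f(x) = x²+1
a = 2.0, b = 4.0, n = 8
h = (b - a)/n = 0.250000

Simpson's rule: (h/3)[f(x₀) + 4f(x₁) + 2f(x₂) + ... + f(xₙ)]

x_0 = 2.0000, f(x_0) = 5.000000, coefficient = 1
x_1 = 2.2500, f(x_1) = 6.062500, coefficient = 4
x_2 = 2.5000, f(x_2) = 7.250000, coefficient = 2
x_3 = 2.7500, f(x_3) = 8.562500, coefficient = 4
x_4 = 3.0000, f(x_4) = 10.000000, coefficient = 2
x_5 = 3.2500, f(x_5) = 11.562500, coefficient = 4
x_6 = 3.5000, f(x_6) = 13.250000, coefficient = 2
x_7 = 3.7500, f(x_7) = 15.062500, coefficient = 4
x_8 = 4.0000, f(x_8) = 17.000000, coefficient = 1

I ≈ (0.250000/3) × 248.000000 = 20.666667
Exact value: 20.666667
Error: 0.000000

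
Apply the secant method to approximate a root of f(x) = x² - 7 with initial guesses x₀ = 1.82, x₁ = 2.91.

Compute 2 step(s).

f(x) = x² - 7
x₀ = 1.82, x₁ = 2.91

Secant formula: x_{n+1} = x_n - f(x_n)(x_n - x_{n-1})/(f(x_n) - f(x_{n-1}))

Iteration 1:
  f(1.820000) = -3.687600
  f(2.910000) = 1.468100
  x_2 = 2.910000 - 1.468100×(2.910000 - 1.820000)/(1.468100 - (-3.687600))
       = 2.599619
Iteration 2:
  f(2.910000) = 1.468100
  f(2.599619) = -0.241979
  x_3 = 2.599619 - (-0.241979)×(2.599619 - 2.910000)/(-0.241979 - 1.468100)
       = 2.643539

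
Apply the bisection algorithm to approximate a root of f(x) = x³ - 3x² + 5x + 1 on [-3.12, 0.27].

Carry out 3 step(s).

f(x) = x³ - 3x² + 5x + 1
Initial interval: [-3.12, 0.27]

Iteration 1:
  c_1 = (-3.120000 + 0.270000)/2 = -1.425000
  f(c_1) = f(-1.425000) = -15.110516
  f(a) × f(c) ≥ 0, new interval: [-1.425000, 0.270000]
Iteration 2:
  c_2 = (-1.425000 + 0.270000)/2 = -0.577500
  f(c_2) = f(-0.577500) = -3.080619
  f(a) × f(c) ≥ 0, new interval: [-0.577500, 0.270000]
Iteration 3:
  c_3 = (-0.577500 + 0.270000)/2 = -0.153750
  f(c_3) = f(-0.153750) = 0.156698
  f(a) × f(c) < 0, new interval: [-0.577500, -0.153750]

After 3 iteration(s), the approximation is c_3 = -0.153750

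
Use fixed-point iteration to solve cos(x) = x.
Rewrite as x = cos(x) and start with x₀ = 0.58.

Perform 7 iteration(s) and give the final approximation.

Equation: cos(x) = x
Fixed-point form: x = cos(x)
x₀ = 0.58

x_1 = g(0.580000) = 0.836463
x_2 = g(0.836463) = 0.670093
x_3 = g(0.670093) = 0.783764
x_4 = g(0.783764) = 0.708261
x_5 = g(0.708261) = 0.759494
x_6 = g(0.759494) = 0.725184
x_7 = g(0.725184) = 0.748377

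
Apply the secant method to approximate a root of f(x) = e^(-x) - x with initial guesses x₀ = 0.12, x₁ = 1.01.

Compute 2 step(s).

f(x) = e^(-x) - x
x₀ = 0.12, x₁ = 1.01

Secant formula: x_{n+1} = x_n - f(x_n)(x_n - x_{n-1})/(f(x_n) - f(x_{n-1}))

Iteration 1:
  f(0.120000) = 0.766920
  f(1.010000) = -0.645781
  x_2 = 1.010000 - (-0.645781)×(1.010000 - 0.120000)/(-0.645781 - 0.766920)
       = 0.603159
Iteration 2:
  f(1.010000) = -0.645781
  f(0.603159) = -0.056078
  x_3 = 0.603159 - (-0.056078)×(0.603159 - 1.010000)/(-0.056078 - (-0.645781))
       = 0.564470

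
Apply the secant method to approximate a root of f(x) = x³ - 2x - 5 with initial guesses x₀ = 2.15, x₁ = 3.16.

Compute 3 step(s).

f(x) = x³ - 2x - 5
x₀ = 2.15, x₁ = 3.16

Secant formula: x_{n+1} = x_n - f(x_n)(x_n - x_{n-1})/(f(x_n) - f(x_{n-1}))

Iteration 1:
  f(2.150000) = 0.638375
  f(3.160000) = 20.234496
  x_2 = 3.160000 - 20.234496×(3.160000 - 2.150000)/(20.234496 - 0.638375)
       = 2.117098
Iteration 2:
  f(3.160000) = 20.234496
  f(2.117098) = 0.254853
  x_3 = 2.117098 - 0.254853×(2.117098 - 3.160000)/(0.254853 - 20.234496)
       = 2.103795
Iteration 3:
  f(2.117098) = 0.254853
  f(2.103795) = 0.103706
  x_4 = 2.103795 - 0.103706×(2.103795 - 2.117098)/(0.103706 - 0.254853)
       = 2.094667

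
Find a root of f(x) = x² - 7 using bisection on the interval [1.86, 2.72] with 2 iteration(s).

f(x) = x² - 7
Initial interval: [1.86, 2.72]

Iteration 1:
  c_1 = (1.860000 + 2.720000)/2 = 2.290000
  f(c_1) = f(2.290000) = -1.755900
  f(a) × f(c) ≥ 0, new interval: [2.290000, 2.720000]
Iteration 2:
  c_2 = (2.290000 + 2.720000)/2 = 2.505000
  f(c_2) = f(2.505000) = -0.724975
  f(a) × f(c) ≥ 0, new interval: [2.505000, 2.720000]

After 2 iteration(s), the approximation is c_2 = 2.505000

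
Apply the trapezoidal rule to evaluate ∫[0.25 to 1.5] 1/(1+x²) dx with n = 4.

f(x) = 1/(1+x²)
a = 0.25, b = 1.5, n = 4
h = (b - a)/n = 0.312500

Trapezoidal rule: (h/2)[f(x₀) + 2f(x₁) + 2f(x₂) + ... + f(xₙ)]

x_0 = 0.2500, f(x_0) = 0.941176, coefficient = 1
x_1 = 0.5625, f(x_1) = 0.759644, coefficient = 2
x_2 = 0.8750, f(x_2) = 0.566372, coefficient = 2
x_3 = 1.1875, f(x_3) = 0.414911, coefficient = 2
x_4 = 1.5000, f(x_4) = 0.307692, coefficient = 1

I ≈ (0.312500/2) × 4.730722 = 0.739175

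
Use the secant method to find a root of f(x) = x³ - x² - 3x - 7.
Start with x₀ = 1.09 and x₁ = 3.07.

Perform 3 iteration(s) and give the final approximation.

f(x) = x³ - x² - 3x - 7
x₀ = 1.09, x₁ = 3.07

Secant formula: x_{n+1} = x_n - f(x_n)(x_n - x_{n-1})/(f(x_n) - f(x_{n-1}))

Iteration 1:
  f(1.090000) = -10.163071
  f(3.070000) = 3.299543
  x_2 = 3.070000 - 3.299543×(3.070000 - 1.090000)/(3.299543 - (-10.163071))
       = 2.584723
Iteration 2:
  f(3.070000) = 3.299543
  f(2.584723) = -4.166961
  x_3 = 2.584723 - (-4.166961)×(2.584723 - 3.070000)/(-4.166961 - 3.299543)
       = 2.855550
Iteration 3:
  f(2.584723) = -4.166961
  f(2.855550) = -0.436188
  x_4 = 2.855550 - (-0.436188)×(2.855550 - 2.584723)/(-0.436188 - (-4.166961))
       = 2.887214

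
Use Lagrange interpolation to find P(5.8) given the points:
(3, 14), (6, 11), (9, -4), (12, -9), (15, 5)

Lagrange interpolation formula:
P(x) = Σ yᵢ × Lᵢ(x)
where Lᵢ(x) = Π_{j≠i} (x - xⱼ)/(xᵢ - xⱼ)

L_0(5.8) = (5.8 - 6)/(3 - 6) × (5.8 - 9)/(3 - 9) × (5.8 - 12)/(3 - 12) × (5.8 - 15)/(3 - 15) = 0.018779
L_1(5.8) = (5.8 - 3)/(6 - 3) × (5.8 - 9)/(6 - 9) × (5.8 - 12)/(6 - 12) × (5.8 - 15)/(6 - 15) = 1.051602
L_2(5.8) = (5.8 - 3)/(9 - 3) × (5.8 - 6)/(9 - 6) × (5.8 - 12)/(9 - 12) × (5.8 - 15)/(9 - 15) = -0.098588
L_3(5.8) = (5.8 - 3)/(12 - 3) × (5.8 - 6)/(12 - 6) × (5.8 - 9)/(12 - 9) × (5.8 - 15)/(12 - 15) = 0.033923
L_4(5.8) = (5.8 - 3)/(15 - 3) × (5.8 - 6)/(15 - 6) × (5.8 - 9)/(15 - 9) × (5.8 - 12)/(15 - 12) = -0.005715

P(5.8) = 14×L_0(5.8) + 11×L_1(5.8) + (-4)×L_2(5.8) + (-9)×L_3(5.8) + 5×L_4(5.8)
P(5.8) = 11.890989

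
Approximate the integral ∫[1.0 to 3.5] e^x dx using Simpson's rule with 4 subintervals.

f(x) = e^x
a = 1.0, b = 3.5, n = 4
h = (b - a)/n = 0.625000

Simpson's rule: (h/3)[f(x₀) + 4f(x₁) + 2f(x₂) + ... + f(xₙ)]

x_0 = 1.0000, f(x_0) = 2.718282, coefficient = 1
x_1 = 1.6250, f(x_1) = 5.078419, coefficient = 4
x_2 = 2.2500, f(x_2) = 9.487736, coefficient = 2
x_3 = 2.8750, f(x_3) = 17.725424, coefficient = 4
x_4 = 3.5000, f(x_4) = 33.115452, coefficient = 1

I ≈ (0.625000/3) × 146.024578 = 30.421787
Exact value: 30.397170
Error: 0.024617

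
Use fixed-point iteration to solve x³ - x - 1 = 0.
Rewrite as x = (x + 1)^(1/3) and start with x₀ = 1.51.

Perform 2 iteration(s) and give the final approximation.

Equation: x³ - x - 1 = 0
Fixed-point form: x = (x + 1)^(1/3)
x₀ = 1.51

x_1 = g(1.510000) = 1.359016
x_2 = g(1.359016) = 1.331201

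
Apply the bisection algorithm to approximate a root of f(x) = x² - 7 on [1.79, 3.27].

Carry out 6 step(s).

f(x) = x² - 7
Initial interval: [1.79, 3.27]

Iteration 1:
  c_1 = (1.790000 + 3.270000)/2 = 2.530000
  f(c_1) = f(2.530000) = -0.599100
  f(a) × f(c) ≥ 0, new interval: [2.530000, 3.270000]
Iteration 2:
  c_2 = (2.530000 + 3.270000)/2 = 2.900000
  f(c_2) = f(2.900000) = 1.410000
  f(a) × f(c) < 0, new interval: [2.530000, 2.900000]
Iteration 3:
  c_3 = (2.530000 + 2.900000)/2 = 2.715000
  f(c_3) = f(2.715000) = 0.371225
  f(a) × f(c) < 0, new interval: [2.530000, 2.715000]
Iteration 4:
  c_4 = (2.530000 + 2.715000)/2 = 2.622500
  f(c_4) = f(2.622500) = -0.122494
  f(a) × f(c) ≥ 0, new interval: [2.622500, 2.715000]
Iteration 5:
  c_5 = (2.622500 + 2.715000)/2 = 2.668750
  f(c_5) = f(2.668750) = 0.122227
  f(a) × f(c) < 0, new interval: [2.622500, 2.668750]
Iteration 6:
  c_6 = (2.622500 + 2.668750)/2 = 2.645625
  f(c_6) = f(2.645625) = -0.000668
  f(a) × f(c) ≥ 0, new interval: [2.645625, 2.668750]

After 6 iteration(s), the approximation is c_6 = 2.645625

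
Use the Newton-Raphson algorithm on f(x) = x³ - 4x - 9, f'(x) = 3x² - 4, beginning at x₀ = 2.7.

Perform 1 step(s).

f(x) = x³ - 4x - 9
f'(x) = 3x² - 4
x₀ = 2.7

Newton-Raphson formula: x_{n+1} = x_n - f(x_n)/f'(x_n)

Iteration 1:
  f(2.700000) = -0.117000
  f'(2.700000) = 17.870000
  x_1 = 2.700000 - (-0.117000)/17.870000 = 2.706547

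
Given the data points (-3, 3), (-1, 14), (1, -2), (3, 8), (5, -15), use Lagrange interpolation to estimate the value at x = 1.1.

Lagrange interpolation formula:
P(x) = Σ yᵢ × Lᵢ(x)
where Lᵢ(x) = Π_{j≠i} (x - xⱼ)/(xᵢ - xⱼ)

L_0(1.1) = (1.1 - (-1))/(-3 - (-1)) × (1.1 - 1)/(-3 - 1) × (1.1 - 3)/(-3 - 3) × (1.1 - 5)/(-3 - 5) = 0.004052
L_1(1.1) = (1.1 - (-3))/(-1 - (-3)) × (1.1 - 1)/(-1 - 1) × (1.1 - 3)/(-1 - 3) × (1.1 - 5)/(-1 - 5) = -0.031647
L_2(1.1) = (1.1 - (-3))/(1 - (-3)) × (1.1 - (-1))/(1 - (-1)) × (1.1 - 3)/(1 - 3) × (1.1 - 5)/(1 - 5) = 0.996877
L_3(1.1) = (1.1 - (-3))/(3 - (-3)) × (1.1 - (-1))/(3 - (-1)) × (1.1 - 1)/(3 - 1) × (1.1 - 5)/(3 - 5) = 0.034978
L_4(1.1) = (1.1 - (-3))/(5 - (-3)) × (1.1 - (-1))/(5 - (-1)) × (1.1 - 1)/(5 - 1) × (1.1 - 3)/(5 - 3) = -0.004260

P(1.1) = 3×L_0(1.1) + 14×L_1(1.1) + (-2)×L_2(1.1) + 8×L_3(1.1) + (-15)×L_4(1.1)
P(1.1) = -2.080925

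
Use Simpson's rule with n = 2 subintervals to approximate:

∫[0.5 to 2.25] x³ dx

f(x) = x³
a = 0.5, b = 2.25, n = 2
h = (b - a)/n = 0.875000

Simpson's rule: (h/3)[f(x₀) + 4f(x₁) + 2f(x₂) + ... + f(xₙ)]

x_0 = 0.5000, f(x_0) = 0.125000, coefficient = 1
x_1 = 1.3750, f(x_1) = 2.599609, coefficient = 4
x_2 = 2.2500, f(x_2) = 11.390625, coefficient = 1

I ≈ (0.875000/3) × 21.914062 = 6.391602
Exact value: 6.391602
Error: 0.000000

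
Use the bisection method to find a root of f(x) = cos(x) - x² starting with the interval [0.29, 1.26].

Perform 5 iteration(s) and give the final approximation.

f(x) = cos(x) - x²
Initial interval: [0.29, 1.26]

Iteration 1:
  c_1 = (0.290000 + 1.260000)/2 = 0.775000
  f(c_1) = f(0.775000) = 0.113796
  f(a) × f(c) ≥ 0, new interval: [0.775000, 1.260000]
Iteration 2:
  c_2 = (0.775000 + 1.260000)/2 = 1.017500
  f(c_2) = f(1.017500) = -0.509812
  f(a) × f(c) < 0, new interval: [0.775000, 1.017500]
Iteration 3:
  c_3 = (0.775000 + 1.017500)/2 = 0.896250
  f(c_3) = f(0.896250) = -0.178721
  f(a) × f(c) < 0, new interval: [0.775000, 0.896250]
Iteration 4:
  c_4 = (0.775000 + 0.896250)/2 = 0.835625
  f(c_4) = f(0.835625) = -0.027555
  f(a) × f(c) < 0, new interval: [0.775000, 0.835625]
Iteration 5:
  c_5 = (0.775000 + 0.835625)/2 = 0.805313
  f(c_5) = f(0.805313) = 0.044358
  f(a) × f(c) ≥ 0, new interval: [0.805313, 0.835625]

After 5 iteration(s), the approximation is c_5 = 0.805313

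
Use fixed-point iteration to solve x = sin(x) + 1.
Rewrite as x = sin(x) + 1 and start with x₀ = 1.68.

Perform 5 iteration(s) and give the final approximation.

Equation: x = sin(x) + 1
Fixed-point form: x = sin(x) + 1
x₀ = 1.68

x_1 = g(1.680000) = 1.994043
x_2 = g(1.994043) = 1.911760
x_3 = g(1.911760) = 1.942433
x_4 = g(1.942433) = 1.931734
x_5 = g(1.931734) = 1.935566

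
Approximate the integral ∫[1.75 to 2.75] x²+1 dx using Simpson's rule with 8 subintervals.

f(x) = x²+1
a = 1.75, b = 2.75, n = 8
h = (b - a)/n = 0.125000

Simpson's rule: (h/3)[f(x₀) + 4f(x₁) + 2f(x₂) + ... + f(xₙ)]

x_0 = 1.7500, f(x_0) = 4.062500, coefficient = 1
x_1 = 1.8750, f(x_1) = 4.515625, coefficient = 4
x_2 = 2.0000, f(x_2) = 5.000000, coefficient = 2
x_3 = 2.1250, f(x_3) = 5.515625, coefficient = 4
x_4 = 2.2500, f(x_4) = 6.062500, coefficient = 2
x_5 = 2.3750, f(x_5) = 6.640625, coefficient = 4
x_6 = 2.5000, f(x_6) = 7.250000, coefficient = 2
x_7 = 2.6250, f(x_7) = 7.890625, coefficient = 4
x_8 = 2.7500, f(x_8) = 8.562500, coefficient = 1

I ≈ (0.125000/3) × 147.500000 = 6.145833
Exact value: 6.145833
Error: 0.000000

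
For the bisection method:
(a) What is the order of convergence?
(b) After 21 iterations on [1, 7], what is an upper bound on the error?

(a) Bisection has linear (order 1) convergence; the error is halved each step.

(b) Error bound = (b-a)/2^n = (7 - 1)/2^{21}
    = 6/2^{21}

(a) 1 (linear); (b) error ≤ 2.86e-06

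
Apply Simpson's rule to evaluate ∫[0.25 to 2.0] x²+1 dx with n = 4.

f(x) = x²+1
a = 0.25, b = 2.0, n = 4
h = (b - a)/n = 0.437500

Simpson's rule: (h/3)[f(x₀) + 4f(x₁) + 2f(x₂) + ... + f(xₙ)]

x_0 = 0.2500, f(x_0) = 1.062500, coefficient = 1
x_1 = 0.6875, f(x_1) = 1.472656, coefficient = 4
x_2 = 1.1250, f(x_2) = 2.265625, coefficient = 2
x_3 = 1.5625, f(x_3) = 3.441406, coefficient = 4
x_4 = 2.0000, f(x_4) = 5.000000, coefficient = 1

I ≈ (0.437500/3) × 30.250000 = 4.411458
Exact value: 4.411458
Error: 0.000000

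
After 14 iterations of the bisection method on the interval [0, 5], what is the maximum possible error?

Bisection error bound: |error| ≤ (b-a)/2^n
|error| ≤ (5 - 0)/2^14 = 5/2^14
|error| ≤ 0.0003051758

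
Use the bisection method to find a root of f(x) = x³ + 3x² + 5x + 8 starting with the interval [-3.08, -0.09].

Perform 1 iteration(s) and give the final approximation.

f(x) = x³ + 3x² + 5x + 8
Initial interval: [-3.08, -0.09]

Iteration 1:
  c_1 = (-3.080000 + (-0.090000))/2 = -1.585000
  f(c_1) = f(-1.585000) = 3.629798
  f(a) × f(c) < 0, new interval: [-3.080000, -1.585000]

After 1 iteration(s), the approximation is c_1 = -1.585000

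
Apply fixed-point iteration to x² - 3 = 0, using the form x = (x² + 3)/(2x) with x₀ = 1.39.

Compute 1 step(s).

Equation: x² - 3 = 0
Fixed-point form: x = (x² + 3)/(2x)
x₀ = 1.39

x_1 = g(1.390000) = 1.774137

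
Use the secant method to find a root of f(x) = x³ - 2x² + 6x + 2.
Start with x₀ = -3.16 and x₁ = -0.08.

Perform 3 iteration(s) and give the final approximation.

f(x) = x³ - 2x² + 6x + 2
x₀ = -3.16, x₁ = -0.08

Secant formula: x_{n+1} = x_n - f(x_n)(x_n - x_{n-1})/(f(x_n) - f(x_{n-1}))

Iteration 1:
  f(-3.160000) = -68.485696
  f(-0.080000) = 1.506688
  x_2 = -0.080000 - 1.506688×(-0.080000 - (-3.160000))/(1.506688 - (-68.485696))
       = -0.146301
Iteration 2:
  f(-0.080000) = 1.506688
  f(-0.146301) = 1.076251
  x_3 = -0.146301 - 1.076251×(-0.146301 - (-0.080000))/(1.076251 - 1.506688)
       = -0.312080
Iteration 3:
  f(-0.146301) = 1.076251
  f(-0.312080) = -0.097661
  x_4 = -0.312080 - (-0.097661)×(-0.312080 - (-0.146301))/(-0.097661 - 1.076251)
       = -0.298288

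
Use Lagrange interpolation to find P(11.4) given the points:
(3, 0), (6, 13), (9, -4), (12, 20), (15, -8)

Lagrange interpolation formula:
P(x) = Σ yᵢ × Lᵢ(x)
where Lᵢ(x) = Π_{j≠i} (x - xⱼ)/(xᵢ - xⱼ)

L_0(11.4) = (11.4 - 6)/(3 - 6) × (11.4 - 9)/(3 - 9) × (11.4 - 12)/(3 - 12) × (11.4 - 15)/(3 - 15) = 0.014400
L_1(11.4) = (11.4 - 3)/(6 - 3) × (11.4 - 9)/(6 - 9) × (11.4 - 12)/(6 - 12) × (11.4 - 15)/(6 - 15) = -0.089600
L_2(11.4) = (11.4 - 3)/(9 - 3) × (11.4 - 6)/(9 - 6) × (11.4 - 12)/(9 - 12) × (11.4 - 15)/(9 - 15) = 0.302400
L_3(11.4) = (11.4 - 3)/(12 - 3) × (11.4 - 6)/(12 - 6) × (11.4 - 9)/(12 - 9) × (11.4 - 15)/(12 - 15) = 0.806400
L_4(11.4) = (11.4 - 3)/(15 - 3) × (11.4 - 6)/(15 - 6) × (11.4 - 9)/(15 - 9) × (11.4 - 12)/(15 - 12) = -0.033600

P(11.4) = 0×L_0(11.4) + 13×L_1(11.4) + (-4)×L_2(11.4) + 20×L_3(11.4) + (-8)×L_4(11.4)
P(11.4) = 14.022400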